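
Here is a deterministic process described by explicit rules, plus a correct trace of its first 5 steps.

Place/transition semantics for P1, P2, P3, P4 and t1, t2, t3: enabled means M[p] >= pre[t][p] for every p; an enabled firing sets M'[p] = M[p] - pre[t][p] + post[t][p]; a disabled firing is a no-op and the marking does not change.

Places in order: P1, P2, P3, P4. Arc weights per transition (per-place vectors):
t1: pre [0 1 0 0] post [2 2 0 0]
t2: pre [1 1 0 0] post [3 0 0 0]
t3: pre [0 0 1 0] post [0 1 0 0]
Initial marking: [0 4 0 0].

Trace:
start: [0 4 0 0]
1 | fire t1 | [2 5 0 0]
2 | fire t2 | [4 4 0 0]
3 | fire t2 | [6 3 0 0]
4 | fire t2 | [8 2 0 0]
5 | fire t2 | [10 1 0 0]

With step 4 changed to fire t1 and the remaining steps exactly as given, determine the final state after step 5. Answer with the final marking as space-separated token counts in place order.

10 3 0 0

(re-executing from step 4 with the substitution; state before step 4: [6 3 0 0])
4 | fire t1 | [8 4 0 0]
5 | fire t2 | [10 3 0 0]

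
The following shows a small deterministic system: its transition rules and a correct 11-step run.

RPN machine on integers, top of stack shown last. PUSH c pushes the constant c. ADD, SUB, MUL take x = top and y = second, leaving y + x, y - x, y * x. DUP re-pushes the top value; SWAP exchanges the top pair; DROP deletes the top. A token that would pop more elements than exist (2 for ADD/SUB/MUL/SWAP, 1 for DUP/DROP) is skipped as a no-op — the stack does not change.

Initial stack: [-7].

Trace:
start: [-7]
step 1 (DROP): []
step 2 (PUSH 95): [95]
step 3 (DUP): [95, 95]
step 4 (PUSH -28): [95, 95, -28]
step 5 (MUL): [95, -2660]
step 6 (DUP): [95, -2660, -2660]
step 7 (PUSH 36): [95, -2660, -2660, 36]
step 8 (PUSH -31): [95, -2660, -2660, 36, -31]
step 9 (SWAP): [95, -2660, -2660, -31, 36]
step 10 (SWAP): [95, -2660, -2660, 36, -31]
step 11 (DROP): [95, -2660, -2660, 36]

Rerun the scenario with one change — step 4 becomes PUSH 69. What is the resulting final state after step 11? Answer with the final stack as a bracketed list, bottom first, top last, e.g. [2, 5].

[95, 6555, 6555, 36]

(re-executing from step 4 with the substitution; state before step 4: [95, 95])
step 4 (PUSH 69): [95, 95, 69]
step 5 (MUL): [95, 6555]
step 6 (DUP): [95, 6555, 6555]
step 7 (PUSH 36): [95, 6555, 6555, 36]
step 8 (PUSH -31): [95, 6555, 6555, 36, -31]
step 9 (SWAP): [95, 6555, 6555, -31, 36]
step 10 (SWAP): [95, 6555, 6555, 36, -31]
step 11 (DROP): [95, 6555, 6555, 36]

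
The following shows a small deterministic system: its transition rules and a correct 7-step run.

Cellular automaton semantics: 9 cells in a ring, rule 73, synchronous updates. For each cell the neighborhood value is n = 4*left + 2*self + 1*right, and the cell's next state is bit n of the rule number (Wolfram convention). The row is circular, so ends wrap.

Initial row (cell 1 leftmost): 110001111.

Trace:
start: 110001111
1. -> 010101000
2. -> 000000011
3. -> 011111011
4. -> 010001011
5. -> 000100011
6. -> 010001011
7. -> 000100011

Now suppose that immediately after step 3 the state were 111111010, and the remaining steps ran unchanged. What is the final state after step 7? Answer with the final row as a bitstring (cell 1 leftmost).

state after step 3 := 111111010
4. -> 100001000
5. -> 001100010
6. -> 101101000
7. -> 001100010

001100010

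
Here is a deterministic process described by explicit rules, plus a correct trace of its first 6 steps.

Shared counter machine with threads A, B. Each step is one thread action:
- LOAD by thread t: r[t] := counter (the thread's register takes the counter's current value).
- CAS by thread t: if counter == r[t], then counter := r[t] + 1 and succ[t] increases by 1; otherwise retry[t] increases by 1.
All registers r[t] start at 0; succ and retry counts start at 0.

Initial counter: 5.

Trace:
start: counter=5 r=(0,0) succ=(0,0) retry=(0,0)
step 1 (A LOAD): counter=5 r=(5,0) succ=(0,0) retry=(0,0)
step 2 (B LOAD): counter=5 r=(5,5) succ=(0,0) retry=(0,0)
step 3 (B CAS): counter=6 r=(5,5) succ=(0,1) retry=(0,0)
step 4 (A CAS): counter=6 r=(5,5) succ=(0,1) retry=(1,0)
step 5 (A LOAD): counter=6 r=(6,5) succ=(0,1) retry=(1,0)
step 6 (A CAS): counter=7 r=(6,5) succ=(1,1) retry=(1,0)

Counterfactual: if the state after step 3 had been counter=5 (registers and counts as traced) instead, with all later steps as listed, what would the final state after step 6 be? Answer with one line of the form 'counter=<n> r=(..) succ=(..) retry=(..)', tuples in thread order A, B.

counter=7 r=(6,5) succ=(2,1) retry=(0,0)

state after step 3 := counter=5 r=(5,5) succ=(0,1) retry=(0,0)
step 4 (A CAS): counter=6 r=(5,5) succ=(1,1) retry=(0,0)
step 5 (A LOAD): counter=6 r=(6,5) succ=(1,1) retry=(0,0)
step 6 (A CAS): counter=7 r=(6,5) succ=(2,1) retry=(0,0)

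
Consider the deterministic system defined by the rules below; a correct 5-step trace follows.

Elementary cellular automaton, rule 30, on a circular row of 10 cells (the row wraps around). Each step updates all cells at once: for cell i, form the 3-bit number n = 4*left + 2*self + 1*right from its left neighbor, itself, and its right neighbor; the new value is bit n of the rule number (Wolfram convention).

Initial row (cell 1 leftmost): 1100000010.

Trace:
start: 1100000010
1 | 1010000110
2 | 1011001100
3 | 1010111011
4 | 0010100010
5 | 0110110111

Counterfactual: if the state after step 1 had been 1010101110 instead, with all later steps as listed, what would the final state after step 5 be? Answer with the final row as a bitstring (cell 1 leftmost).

1110101111

state after step 1 := 1010101110
2 | 1010101000
3 | 1010101101
4 | 0010101001
5 | 1110101111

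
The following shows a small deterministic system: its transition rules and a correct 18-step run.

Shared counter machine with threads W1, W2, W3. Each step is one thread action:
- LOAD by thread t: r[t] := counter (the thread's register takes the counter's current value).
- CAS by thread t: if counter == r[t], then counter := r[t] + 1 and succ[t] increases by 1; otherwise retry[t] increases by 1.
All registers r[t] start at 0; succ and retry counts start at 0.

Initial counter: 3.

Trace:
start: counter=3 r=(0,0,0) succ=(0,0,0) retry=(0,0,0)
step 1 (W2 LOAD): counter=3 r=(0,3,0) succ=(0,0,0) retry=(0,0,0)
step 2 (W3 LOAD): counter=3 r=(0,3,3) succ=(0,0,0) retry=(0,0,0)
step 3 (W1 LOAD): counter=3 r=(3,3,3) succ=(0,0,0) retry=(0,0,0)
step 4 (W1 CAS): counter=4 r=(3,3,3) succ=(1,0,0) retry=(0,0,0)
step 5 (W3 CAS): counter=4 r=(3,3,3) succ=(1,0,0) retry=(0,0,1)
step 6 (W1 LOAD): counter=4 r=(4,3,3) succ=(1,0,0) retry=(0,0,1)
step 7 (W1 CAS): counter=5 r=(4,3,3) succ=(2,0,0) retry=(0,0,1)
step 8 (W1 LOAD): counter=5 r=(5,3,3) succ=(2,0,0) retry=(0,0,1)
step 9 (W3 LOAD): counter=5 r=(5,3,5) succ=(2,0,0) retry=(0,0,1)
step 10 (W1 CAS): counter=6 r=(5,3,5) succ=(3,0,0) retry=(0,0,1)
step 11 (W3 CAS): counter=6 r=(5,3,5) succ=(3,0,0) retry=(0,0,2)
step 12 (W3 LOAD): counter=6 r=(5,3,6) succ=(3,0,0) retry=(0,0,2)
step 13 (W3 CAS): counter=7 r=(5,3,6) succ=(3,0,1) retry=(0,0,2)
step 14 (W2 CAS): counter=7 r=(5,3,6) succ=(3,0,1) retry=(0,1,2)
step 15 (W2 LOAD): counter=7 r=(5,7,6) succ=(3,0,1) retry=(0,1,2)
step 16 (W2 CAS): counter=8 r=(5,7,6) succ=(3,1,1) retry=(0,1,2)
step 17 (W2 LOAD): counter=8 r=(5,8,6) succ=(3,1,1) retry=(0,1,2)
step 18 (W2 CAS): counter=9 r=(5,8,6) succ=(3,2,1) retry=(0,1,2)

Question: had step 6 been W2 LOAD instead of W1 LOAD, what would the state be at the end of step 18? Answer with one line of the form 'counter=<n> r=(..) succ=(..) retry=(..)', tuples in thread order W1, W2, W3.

(re-executing from step 6 with the substitution; state before step 6: counter=4 r=(3,3,3) succ=(1,0,0) retry=(0,0,1))
step 6 (W2 LOAD): counter=4 r=(3,4,3) succ=(1,0,0) retry=(0,0,1)
step 7 (W1 CAS): counter=4 r=(3,4,3) succ=(1,0,0) retry=(1,0,1)
step 8 (W1 LOAD): counter=4 r=(4,4,3) succ=(1,0,0) retry=(1,0,1)
step 9 (W3 LOAD): counter=4 r=(4,4,4) succ=(1,0,0) retry=(1,0,1)
step 10 (W1 CAS): counter=5 r=(4,4,4) succ=(2,0,0) retry=(1,0,1)
step 11 (W3 CAS): counter=5 r=(4,4,4) succ=(2,0,0) retry=(1,0,2)
step 12 (W3 LOAD): counter=5 r=(4,4,5) succ=(2,0,0) retry=(1,0,2)
step 13 (W3 CAS): counter=6 r=(4,4,5) succ=(2,0,1) retry=(1,0,2)
step 14 (W2 CAS): counter=6 r=(4,4,5) succ=(2,0,1) retry=(1,1,2)
step 15 (W2 LOAD): counter=6 r=(4,6,5) succ=(2,0,1) retry=(1,1,2)
step 16 (W2 CAS): counter=7 r=(4,6,5) succ=(2,1,1) retry=(1,1,2)
step 17 (W2 LOAD): counter=7 r=(4,7,5) succ=(2,1,1) retry=(1,1,2)
step 18 (W2 CAS): counter=8 r=(4,7,5) succ=(2,2,1) retry=(1,1,2)

counter=8 r=(4,7,5) succ=(2,2,1) retry=(1,1,2)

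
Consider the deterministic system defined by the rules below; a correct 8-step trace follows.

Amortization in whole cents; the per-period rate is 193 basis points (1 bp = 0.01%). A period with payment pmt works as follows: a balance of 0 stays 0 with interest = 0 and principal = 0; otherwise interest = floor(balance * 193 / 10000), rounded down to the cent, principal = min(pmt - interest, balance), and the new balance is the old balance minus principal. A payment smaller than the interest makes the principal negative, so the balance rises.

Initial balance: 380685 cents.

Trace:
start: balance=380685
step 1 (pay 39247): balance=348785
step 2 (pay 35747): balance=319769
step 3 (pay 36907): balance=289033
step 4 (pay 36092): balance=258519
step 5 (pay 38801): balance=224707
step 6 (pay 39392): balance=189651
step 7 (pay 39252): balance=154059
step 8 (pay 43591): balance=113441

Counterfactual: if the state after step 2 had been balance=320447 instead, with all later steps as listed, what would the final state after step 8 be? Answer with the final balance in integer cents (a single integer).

114201

state after step 2 := balance=320447
step 3 (pay 36907): balance=289724
step 4 (pay 36092): balance=259223
step 5 (pay 38801): balance=225425
step 6 (pay 39392): balance=190383
step 7 (pay 39252): balance=154805
step 8 (pay 43591): balance=114201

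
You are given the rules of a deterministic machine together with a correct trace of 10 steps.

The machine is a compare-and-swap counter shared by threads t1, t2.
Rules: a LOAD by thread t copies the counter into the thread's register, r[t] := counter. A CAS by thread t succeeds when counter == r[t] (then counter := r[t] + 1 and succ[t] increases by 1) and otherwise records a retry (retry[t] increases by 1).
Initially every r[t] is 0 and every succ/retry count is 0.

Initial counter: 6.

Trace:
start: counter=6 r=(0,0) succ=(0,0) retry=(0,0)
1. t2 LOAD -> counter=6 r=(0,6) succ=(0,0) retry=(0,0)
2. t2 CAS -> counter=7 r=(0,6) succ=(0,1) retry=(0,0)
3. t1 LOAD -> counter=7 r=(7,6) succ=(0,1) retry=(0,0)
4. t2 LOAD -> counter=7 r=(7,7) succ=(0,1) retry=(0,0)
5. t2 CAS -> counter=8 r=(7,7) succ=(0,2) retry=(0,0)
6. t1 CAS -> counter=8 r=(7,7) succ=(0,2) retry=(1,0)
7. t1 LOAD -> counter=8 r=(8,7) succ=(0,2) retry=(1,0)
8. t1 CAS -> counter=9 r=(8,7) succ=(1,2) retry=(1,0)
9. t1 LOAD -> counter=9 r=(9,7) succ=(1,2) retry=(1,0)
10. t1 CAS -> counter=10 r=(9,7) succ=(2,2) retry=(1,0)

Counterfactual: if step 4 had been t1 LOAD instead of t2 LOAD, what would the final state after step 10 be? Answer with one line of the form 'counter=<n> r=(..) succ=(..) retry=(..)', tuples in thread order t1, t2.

(re-executing from step 4 with the substitution; state before step 4: counter=7 r=(7,6) succ=(0,1) retry=(0,0))
4. t1 LOAD -> counter=7 r=(7,6) succ=(0,1) retry=(0,0)
5. t2 CAS -> counter=7 r=(7,6) succ=(0,1) retry=(0,1)
6. t1 CAS -> counter=8 r=(7,6) succ=(1,1) retry=(0,1)
7. t1 LOAD -> counter=8 r=(8,6) succ=(1,1) retry=(0,1)
8. t1 CAS -> counter=9 r=(8,6) succ=(2,1) retry=(0,1)
9. t1 LOAD -> counter=9 r=(9,6) succ=(2,1) retry=(0,1)
10. t1 CAS -> counter=10 r=(9,6) succ=(3,1) retry=(0,1)

counter=10 r=(9,6) succ=(3,1) retry=(0,1)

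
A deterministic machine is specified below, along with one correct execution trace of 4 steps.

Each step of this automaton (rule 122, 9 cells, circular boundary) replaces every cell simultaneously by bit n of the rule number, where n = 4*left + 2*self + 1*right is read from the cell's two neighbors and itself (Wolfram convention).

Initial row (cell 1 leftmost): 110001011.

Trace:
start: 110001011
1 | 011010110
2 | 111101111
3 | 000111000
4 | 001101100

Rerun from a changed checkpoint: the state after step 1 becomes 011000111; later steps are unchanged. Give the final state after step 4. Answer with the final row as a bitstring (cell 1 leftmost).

101100001

state after step 1 := 011000111
2 | 111101101
3 | 000111111
4 | 101100001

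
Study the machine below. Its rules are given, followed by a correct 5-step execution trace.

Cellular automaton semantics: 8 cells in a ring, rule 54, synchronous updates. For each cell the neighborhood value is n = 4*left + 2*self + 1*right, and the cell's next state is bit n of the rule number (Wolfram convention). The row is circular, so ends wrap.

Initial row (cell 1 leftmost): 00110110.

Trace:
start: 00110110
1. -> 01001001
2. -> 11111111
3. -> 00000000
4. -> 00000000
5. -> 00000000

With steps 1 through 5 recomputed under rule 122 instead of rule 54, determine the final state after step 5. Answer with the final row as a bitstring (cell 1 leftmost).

00011100

(re-executing steps 1..5 under rule 122; state before step 1: 00110110)
1. -> 01111111
2. -> 11000001
3. -> 01100011
4. -> 11110111
5. -> 00011100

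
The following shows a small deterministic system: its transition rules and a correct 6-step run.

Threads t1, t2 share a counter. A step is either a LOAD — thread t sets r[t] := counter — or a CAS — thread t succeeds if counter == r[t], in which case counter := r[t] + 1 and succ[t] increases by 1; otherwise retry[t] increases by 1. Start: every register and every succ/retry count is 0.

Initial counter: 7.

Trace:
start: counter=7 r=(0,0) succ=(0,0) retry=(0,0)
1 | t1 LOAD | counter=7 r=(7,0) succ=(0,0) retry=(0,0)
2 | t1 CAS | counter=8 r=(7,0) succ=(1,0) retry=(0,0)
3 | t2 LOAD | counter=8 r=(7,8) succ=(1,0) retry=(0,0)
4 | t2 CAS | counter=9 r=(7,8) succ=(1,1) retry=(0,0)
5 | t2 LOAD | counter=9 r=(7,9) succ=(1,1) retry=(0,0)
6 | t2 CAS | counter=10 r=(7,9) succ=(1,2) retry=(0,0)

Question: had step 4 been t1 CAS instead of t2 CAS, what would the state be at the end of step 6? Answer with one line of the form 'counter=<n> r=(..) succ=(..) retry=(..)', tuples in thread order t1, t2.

(re-executing from step 4 with the substitution; state before step 4: counter=8 r=(7,8) succ=(1,0) retry=(0,0))
4 | t1 CAS | counter=8 r=(7,8) succ=(1,0) retry=(1,0)
5 | t2 LOAD | counter=8 r=(7,8) succ=(1,0) retry=(1,0)
6 | t2 CAS | counter=9 r=(7,8) succ=(1,1) retry=(1,0)

counter=9 r=(7,8) succ=(1,1) retry=(1,0)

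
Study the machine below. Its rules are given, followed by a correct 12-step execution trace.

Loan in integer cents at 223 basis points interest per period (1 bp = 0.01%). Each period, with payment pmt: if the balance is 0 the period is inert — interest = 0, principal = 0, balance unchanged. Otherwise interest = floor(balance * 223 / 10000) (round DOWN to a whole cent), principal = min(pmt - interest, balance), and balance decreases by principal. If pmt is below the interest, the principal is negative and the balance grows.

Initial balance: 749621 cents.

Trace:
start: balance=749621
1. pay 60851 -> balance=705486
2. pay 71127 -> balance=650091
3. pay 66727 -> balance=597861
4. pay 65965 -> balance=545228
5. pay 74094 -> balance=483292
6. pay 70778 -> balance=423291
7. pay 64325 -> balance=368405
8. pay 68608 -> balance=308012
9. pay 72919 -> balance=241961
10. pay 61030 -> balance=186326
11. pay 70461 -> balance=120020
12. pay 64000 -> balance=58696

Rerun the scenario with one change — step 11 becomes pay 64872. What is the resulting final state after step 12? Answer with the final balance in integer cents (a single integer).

(re-executing from step 11 with the substitution; state before step 11: balance=186326)
11. pay 64872 -> balance=125609
12. pay 64000 -> balance=64410

64410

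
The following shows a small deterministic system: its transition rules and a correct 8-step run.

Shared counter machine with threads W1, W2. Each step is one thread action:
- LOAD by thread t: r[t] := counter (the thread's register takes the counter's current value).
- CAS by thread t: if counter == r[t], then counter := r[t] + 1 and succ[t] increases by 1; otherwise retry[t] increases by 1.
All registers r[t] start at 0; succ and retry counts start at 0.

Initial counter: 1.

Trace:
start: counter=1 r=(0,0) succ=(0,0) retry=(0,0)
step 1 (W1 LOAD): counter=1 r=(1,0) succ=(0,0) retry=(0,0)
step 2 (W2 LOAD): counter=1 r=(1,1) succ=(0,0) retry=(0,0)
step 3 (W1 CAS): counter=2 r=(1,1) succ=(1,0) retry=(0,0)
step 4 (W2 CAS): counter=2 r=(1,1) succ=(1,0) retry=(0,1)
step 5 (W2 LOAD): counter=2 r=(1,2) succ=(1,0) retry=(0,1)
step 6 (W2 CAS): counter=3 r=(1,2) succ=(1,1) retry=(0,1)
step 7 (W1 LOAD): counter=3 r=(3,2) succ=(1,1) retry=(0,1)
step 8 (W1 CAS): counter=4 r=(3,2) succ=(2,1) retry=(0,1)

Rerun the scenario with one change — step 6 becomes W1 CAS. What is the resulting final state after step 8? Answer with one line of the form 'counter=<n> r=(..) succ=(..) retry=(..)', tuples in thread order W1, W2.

(re-executing from step 6 with the substitution; state before step 6: counter=2 r=(1,2) succ=(1,0) retry=(0,1))
step 6 (W1 CAS): counter=2 r=(1,2) succ=(1,0) retry=(1,1)
step 7 (W1 LOAD): counter=2 r=(2,2) succ=(1,0) retry=(1,1)
step 8 (W1 CAS): counter=3 r=(2,2) succ=(2,0) retry=(1,1)

counter=3 r=(2,2) succ=(2,0) retry=(1,1)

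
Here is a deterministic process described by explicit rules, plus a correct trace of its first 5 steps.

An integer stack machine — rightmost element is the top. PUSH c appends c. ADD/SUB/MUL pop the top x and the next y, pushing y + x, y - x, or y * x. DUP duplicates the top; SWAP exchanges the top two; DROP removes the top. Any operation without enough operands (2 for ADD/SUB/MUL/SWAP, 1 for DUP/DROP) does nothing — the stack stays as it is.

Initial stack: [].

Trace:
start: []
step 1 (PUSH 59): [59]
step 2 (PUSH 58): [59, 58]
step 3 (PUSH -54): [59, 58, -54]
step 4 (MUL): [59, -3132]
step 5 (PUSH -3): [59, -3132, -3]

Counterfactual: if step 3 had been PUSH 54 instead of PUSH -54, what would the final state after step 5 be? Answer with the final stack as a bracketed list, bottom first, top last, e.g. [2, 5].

(re-executing from step 3 with the substitution; state before step 3: [59, 58])
step 3 (PUSH 54): [59, 58, 54]
step 4 (MUL): [59, 3132]
step 5 (PUSH -3): [59, 3132, -3]

[59, 3132, -3]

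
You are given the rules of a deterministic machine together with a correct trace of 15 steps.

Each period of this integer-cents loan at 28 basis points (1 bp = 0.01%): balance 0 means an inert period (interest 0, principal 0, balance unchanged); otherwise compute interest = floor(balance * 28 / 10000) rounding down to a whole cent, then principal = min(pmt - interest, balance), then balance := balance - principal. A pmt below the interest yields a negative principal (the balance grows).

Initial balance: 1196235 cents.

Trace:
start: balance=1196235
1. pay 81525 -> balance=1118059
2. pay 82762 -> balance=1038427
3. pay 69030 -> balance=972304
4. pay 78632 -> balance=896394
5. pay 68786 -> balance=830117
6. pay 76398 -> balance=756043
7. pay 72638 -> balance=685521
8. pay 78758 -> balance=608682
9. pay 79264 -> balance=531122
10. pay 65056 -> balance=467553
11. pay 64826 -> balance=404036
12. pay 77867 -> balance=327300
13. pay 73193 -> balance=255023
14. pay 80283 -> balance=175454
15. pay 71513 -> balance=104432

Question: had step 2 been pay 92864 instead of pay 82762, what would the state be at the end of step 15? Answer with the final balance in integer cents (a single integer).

(re-executing from step 2 with the substitution; state before step 2: balance=1118059)
2. pay 92864 -> balance=1028325
3. pay 69030 -> balance=962174
4. pay 78632 -> balance=886236
5. pay 68786 -> balance=819931
6. pay 76398 -> balance=745828
7. pay 72638 -> balance=675278
8. pay 78758 -> balance=598410
9. pay 79264 -> balance=520821
10. pay 65056 -> balance=457223
11. pay 64826 -> balance=393677
12. pay 77867 -> balance=316912
13. pay 73193 -> balance=244606
14. pay 80283 -> balance=165007
15. pay 71513 -> balance=93956

93956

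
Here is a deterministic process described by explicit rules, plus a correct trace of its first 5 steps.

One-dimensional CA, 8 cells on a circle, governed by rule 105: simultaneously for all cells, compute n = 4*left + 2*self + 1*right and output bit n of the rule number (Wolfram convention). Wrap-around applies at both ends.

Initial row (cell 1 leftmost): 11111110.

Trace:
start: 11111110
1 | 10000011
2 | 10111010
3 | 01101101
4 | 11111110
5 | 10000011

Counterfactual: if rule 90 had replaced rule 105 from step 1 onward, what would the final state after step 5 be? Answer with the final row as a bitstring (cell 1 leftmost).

00000000

(re-executing steps 1..5 under rule 90; state before step 1: 11111110)
1 | 10000010
2 | 01000100
3 | 10101010
4 | 00000000
5 | 00000000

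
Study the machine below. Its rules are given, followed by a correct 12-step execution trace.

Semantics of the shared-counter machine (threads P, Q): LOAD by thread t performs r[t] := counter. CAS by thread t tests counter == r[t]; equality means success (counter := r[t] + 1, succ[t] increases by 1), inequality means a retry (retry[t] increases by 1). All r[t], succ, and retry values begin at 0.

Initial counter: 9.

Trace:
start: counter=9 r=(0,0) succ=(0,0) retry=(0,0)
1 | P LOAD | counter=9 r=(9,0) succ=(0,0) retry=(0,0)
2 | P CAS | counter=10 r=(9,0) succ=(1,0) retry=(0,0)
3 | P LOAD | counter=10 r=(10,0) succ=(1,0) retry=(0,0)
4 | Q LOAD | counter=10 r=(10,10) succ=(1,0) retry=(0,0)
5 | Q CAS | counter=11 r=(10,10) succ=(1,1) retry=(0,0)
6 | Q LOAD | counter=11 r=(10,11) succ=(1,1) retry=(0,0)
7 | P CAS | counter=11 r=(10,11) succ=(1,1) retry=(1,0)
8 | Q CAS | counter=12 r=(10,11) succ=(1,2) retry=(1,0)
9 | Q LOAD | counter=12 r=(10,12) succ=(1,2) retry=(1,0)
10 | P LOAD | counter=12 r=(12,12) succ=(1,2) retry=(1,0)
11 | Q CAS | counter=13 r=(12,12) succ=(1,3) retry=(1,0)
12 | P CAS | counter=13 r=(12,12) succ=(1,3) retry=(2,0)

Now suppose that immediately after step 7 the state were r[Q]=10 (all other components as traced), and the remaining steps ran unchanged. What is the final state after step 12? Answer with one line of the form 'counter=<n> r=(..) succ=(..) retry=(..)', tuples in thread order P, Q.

state after step 7 := counter=11 r=(10,10) succ=(1,1) retry=(1,0)
8 | Q CAS | counter=11 r=(10,10) succ=(1,1) retry=(1,1)
9 | Q LOAD | counter=11 r=(10,11) succ=(1,1) retry=(1,1)
10 | P LOAD | counter=11 r=(11,11) succ=(1,1) retry=(1,1)
11 | Q CAS | counter=12 r=(11,11) succ=(1,2) retry=(1,1)
12 | P CAS | counter=12 r=(11,11) succ=(1,2) retry=(2,1)

counter=12 r=(11,11) succ=(1,2) retry=(2,1)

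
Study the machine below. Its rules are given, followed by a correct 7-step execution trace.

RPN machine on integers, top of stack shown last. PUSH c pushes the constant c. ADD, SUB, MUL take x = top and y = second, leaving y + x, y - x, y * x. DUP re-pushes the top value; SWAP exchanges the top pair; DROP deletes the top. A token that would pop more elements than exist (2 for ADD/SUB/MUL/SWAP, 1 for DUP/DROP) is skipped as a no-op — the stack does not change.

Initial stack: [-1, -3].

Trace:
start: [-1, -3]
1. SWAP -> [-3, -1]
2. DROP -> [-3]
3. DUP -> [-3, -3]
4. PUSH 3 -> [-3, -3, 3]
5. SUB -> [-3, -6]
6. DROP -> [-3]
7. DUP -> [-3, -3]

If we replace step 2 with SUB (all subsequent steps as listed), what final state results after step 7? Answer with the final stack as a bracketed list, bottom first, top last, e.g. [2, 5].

[-2, -2]

(re-executing from step 2 with the substitution; state before step 2: [-3, -1])
2. SUB -> [-2]
3. DUP -> [-2, -2]
4. PUSH 3 -> [-2, -2, 3]
5. SUB -> [-2, -5]
6. DROP -> [-2]
7. DUP -> [-2, -2]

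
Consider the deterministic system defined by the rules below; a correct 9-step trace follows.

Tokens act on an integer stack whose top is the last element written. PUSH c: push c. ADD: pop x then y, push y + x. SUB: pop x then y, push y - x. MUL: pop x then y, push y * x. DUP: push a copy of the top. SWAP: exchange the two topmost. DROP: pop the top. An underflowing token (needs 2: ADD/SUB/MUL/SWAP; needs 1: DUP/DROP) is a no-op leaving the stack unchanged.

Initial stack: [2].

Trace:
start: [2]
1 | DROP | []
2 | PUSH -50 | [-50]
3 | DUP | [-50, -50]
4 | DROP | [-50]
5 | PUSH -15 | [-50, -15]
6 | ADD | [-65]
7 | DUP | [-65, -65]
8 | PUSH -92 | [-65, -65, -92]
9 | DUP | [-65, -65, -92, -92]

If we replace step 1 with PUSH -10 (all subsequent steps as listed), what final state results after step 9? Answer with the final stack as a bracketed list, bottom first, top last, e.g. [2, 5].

(re-executing from step 1 with the substitution; state before step 1: [2])
1 | PUSH -10 | [2, -10]
2 | PUSH -50 | [2, -10, -50]
3 | DUP | [2, -10, -50, -50]
4 | DROP | [2, -10, -50]
5 | PUSH -15 | [2, -10, -50, -15]
6 | ADD | [2, -10, -65]
7 | DUP | [2, -10, -65, -65]
8 | PUSH -92 | [2, -10, -65, -65, -92]
9 | DUP | [2, -10, -65, -65, -92, -92]

[2, -10, -65, -65, -92, -92]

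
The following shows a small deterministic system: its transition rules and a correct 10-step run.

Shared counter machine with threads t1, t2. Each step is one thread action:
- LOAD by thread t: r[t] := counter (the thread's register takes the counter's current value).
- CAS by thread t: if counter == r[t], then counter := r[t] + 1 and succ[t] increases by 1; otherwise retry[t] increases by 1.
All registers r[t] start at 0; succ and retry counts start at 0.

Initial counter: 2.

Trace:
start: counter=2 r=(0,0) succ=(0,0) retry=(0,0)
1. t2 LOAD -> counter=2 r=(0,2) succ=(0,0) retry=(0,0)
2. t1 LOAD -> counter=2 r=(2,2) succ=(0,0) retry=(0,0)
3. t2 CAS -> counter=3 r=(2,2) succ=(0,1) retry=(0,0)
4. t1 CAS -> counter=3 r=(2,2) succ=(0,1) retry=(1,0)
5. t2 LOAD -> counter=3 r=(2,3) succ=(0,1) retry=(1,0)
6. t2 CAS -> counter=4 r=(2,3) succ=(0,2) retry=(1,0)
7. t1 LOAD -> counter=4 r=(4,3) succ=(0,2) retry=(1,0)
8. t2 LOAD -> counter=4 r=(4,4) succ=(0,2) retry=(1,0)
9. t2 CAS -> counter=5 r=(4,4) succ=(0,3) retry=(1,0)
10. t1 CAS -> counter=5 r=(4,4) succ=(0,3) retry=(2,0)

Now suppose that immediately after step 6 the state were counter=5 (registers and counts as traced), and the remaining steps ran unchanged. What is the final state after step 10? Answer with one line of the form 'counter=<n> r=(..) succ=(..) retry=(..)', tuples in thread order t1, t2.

counter=6 r=(5,5) succ=(0,3) retry=(2,0)

state after step 6 := counter=5 r=(2,3) succ=(0,2) retry=(1,0)
7. t1 LOAD -> counter=5 r=(5,3) succ=(0,2) retry=(1,0)
8. t2 LOAD -> counter=5 r=(5,5) succ=(0,2) retry=(1,0)
9. t2 CAS -> counter=6 r=(5,5) succ=(0,3) retry=(1,0)
10. t1 CAS -> counter=6 r=(5,5) succ=(0,3) retry=(2,0)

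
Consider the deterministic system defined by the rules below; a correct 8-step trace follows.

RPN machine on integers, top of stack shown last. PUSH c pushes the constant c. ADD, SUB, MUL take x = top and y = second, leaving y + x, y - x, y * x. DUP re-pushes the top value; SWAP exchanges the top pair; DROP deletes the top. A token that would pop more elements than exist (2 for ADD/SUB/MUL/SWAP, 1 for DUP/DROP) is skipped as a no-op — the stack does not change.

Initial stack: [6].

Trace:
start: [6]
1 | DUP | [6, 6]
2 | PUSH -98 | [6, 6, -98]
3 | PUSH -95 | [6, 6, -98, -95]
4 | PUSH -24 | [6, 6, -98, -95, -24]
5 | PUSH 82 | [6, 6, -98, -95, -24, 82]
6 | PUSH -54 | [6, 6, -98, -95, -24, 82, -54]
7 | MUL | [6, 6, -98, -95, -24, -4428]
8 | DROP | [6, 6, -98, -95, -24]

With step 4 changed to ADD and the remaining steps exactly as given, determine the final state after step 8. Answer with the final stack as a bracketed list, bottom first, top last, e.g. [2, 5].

[6, 6, -193]

(re-executing from step 4 with the substitution; state before step 4: [6, 6, -98, -95])
4 | ADD | [6, 6, -193]
5 | PUSH 82 | [6, 6, -193, 82]
6 | PUSH -54 | [6, 6, -193, 82, -54]
7 | MUL | [6, 6, -193, -4428]
8 | DROP | [6, 6, -193]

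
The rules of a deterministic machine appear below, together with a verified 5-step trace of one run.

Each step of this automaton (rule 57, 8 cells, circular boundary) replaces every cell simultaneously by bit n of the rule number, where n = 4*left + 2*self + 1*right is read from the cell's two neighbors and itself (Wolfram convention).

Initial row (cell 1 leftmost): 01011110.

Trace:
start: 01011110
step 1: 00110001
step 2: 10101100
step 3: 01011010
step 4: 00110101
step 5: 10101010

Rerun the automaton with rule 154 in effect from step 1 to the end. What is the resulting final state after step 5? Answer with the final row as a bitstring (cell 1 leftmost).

11011001

(re-executing steps 1..5 under rule 154; state before step 1: 01011110)
step 1: 10011101
step 2: 01111001
step 3: 01110110
step 4: 11100101
step 5: 11011001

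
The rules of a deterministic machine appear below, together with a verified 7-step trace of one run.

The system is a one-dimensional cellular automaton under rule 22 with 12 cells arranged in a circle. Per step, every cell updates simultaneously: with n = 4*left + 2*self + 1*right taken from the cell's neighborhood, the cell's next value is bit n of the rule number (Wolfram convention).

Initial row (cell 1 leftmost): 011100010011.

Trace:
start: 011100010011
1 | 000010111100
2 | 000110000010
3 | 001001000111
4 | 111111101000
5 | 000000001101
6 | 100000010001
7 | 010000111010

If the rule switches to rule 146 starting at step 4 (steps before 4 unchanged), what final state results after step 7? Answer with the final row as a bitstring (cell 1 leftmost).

(re-executing steps 4..7 under rule 146; state before step 4: 001001000111)
4 | 110110101010
5 | 000000000000
6 | 000000000000
7 | 000000000000

000000000000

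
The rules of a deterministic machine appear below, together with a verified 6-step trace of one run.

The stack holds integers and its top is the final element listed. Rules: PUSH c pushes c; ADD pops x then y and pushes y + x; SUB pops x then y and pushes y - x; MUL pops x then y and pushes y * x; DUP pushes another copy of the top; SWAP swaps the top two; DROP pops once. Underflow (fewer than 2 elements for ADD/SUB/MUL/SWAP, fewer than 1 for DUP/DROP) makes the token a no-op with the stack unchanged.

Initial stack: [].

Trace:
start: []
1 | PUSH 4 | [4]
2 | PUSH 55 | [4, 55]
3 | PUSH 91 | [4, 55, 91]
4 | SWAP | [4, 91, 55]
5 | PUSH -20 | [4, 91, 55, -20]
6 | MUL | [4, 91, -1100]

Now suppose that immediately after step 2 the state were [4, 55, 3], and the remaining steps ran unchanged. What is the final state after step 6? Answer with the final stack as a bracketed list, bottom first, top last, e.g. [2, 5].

[4, 55, 91, -60]

state after step 2 := [4, 55, 3]
3 | PUSH 91 | [4, 55, 3, 91]
4 | SWAP | [4, 55, 91, 3]
5 | PUSH -20 | [4, 55, 91, 3, -20]
6 | MUL | [4, 55, 91, -60]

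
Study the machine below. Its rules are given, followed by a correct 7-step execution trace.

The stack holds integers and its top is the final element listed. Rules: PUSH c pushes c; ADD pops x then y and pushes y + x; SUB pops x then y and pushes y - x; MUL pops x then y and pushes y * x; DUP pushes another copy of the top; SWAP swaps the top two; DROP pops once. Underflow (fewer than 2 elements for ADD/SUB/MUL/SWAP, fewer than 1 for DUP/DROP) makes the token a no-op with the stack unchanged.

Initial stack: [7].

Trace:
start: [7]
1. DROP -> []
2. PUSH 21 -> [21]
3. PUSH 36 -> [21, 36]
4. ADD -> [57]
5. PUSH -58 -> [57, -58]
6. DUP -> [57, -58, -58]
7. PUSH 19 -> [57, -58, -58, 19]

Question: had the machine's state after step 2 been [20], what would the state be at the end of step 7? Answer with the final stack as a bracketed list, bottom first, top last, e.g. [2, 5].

[56, -58, -58, 19]

state after step 2 := [20]
3. PUSH 36 -> [20, 36]
4. ADD -> [56]
5. PUSH -58 -> [56, -58]
6. DUP -> [56, -58, -58]
7. PUSH 19 -> [56, -58, -58, 19]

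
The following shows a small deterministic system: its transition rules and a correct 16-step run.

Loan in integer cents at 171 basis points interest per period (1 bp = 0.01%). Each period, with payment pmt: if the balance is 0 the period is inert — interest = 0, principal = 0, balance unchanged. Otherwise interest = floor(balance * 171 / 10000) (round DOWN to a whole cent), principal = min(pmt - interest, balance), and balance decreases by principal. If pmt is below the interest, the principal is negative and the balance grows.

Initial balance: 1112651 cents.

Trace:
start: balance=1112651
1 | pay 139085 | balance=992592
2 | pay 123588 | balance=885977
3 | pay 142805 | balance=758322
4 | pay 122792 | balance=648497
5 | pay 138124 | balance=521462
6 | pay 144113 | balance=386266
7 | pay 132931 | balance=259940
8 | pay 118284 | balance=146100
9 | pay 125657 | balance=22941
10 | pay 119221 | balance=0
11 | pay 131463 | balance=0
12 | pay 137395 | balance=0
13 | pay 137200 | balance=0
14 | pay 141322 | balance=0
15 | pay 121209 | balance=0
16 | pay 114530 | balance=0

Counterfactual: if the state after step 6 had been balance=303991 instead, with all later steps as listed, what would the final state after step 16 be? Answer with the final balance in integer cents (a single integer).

state after step 6 := balance=303991
7 | pay 132931 | balance=176258
8 | pay 118284 | balance=60988
9 | pay 125657 | balance=0
10 | pay 119221 | balance=0
11 | pay 131463 | balance=0
12 | pay 137395 | balance=0
13 | pay 137200 | balance=0
14 | pay 141322 | balance=0
15 | pay 121209 | balance=0
16 | pay 114530 | balance=0

0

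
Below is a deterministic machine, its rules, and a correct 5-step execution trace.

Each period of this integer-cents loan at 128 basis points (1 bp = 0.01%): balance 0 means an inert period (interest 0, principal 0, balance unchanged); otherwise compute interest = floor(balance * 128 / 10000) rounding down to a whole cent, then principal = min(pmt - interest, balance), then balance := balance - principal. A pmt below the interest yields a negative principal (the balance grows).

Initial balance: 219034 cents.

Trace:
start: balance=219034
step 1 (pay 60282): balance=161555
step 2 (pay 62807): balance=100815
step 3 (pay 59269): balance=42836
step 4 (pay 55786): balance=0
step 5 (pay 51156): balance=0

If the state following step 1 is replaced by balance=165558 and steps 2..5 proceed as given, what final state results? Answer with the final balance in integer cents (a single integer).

state after step 1 := balance=165558
step 2 (pay 62807): balance=104870
step 3 (pay 59269): balance=46943
step 4 (pay 55786): balance=0
step 5 (pay 51156): balance=0

0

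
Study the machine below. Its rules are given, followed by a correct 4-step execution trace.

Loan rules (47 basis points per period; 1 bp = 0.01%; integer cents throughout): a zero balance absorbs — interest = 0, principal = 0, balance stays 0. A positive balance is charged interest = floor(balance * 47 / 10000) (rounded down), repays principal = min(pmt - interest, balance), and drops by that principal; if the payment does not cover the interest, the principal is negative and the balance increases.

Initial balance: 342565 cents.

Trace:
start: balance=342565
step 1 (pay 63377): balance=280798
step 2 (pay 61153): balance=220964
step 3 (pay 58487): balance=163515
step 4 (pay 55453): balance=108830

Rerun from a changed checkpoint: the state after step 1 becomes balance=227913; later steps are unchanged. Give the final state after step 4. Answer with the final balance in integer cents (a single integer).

state after step 1 := balance=227913
step 2 (pay 61153): balance=167831
step 3 (pay 58487): balance=110132
step 4 (pay 55453): balance=55196

55196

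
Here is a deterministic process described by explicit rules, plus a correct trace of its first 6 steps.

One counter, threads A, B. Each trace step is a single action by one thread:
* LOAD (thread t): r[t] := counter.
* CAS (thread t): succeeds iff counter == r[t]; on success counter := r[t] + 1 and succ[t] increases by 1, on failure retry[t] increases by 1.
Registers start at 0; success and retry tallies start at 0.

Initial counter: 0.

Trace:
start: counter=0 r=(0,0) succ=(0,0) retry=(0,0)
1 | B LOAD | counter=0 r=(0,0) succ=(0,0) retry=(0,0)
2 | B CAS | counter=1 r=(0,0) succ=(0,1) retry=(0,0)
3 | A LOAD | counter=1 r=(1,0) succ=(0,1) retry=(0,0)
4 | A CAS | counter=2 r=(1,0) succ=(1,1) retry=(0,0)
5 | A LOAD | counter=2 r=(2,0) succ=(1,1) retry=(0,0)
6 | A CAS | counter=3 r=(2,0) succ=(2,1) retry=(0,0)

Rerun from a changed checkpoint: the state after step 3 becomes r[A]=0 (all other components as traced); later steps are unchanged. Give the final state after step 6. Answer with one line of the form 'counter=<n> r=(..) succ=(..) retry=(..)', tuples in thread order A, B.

state after step 3 := counter=1 r=(0,0) succ=(0,1) retry=(0,0)
4 | A CAS | counter=1 r=(0,0) succ=(0,1) retry=(1,0)
5 | A LOAD | counter=1 r=(1,0) succ=(0,1) retry=(1,0)
6 | A CAS | counter=2 r=(1,0) succ=(1,1) retry=(1,0)

counter=2 r=(1,0) succ=(1,1) retry=(1,0)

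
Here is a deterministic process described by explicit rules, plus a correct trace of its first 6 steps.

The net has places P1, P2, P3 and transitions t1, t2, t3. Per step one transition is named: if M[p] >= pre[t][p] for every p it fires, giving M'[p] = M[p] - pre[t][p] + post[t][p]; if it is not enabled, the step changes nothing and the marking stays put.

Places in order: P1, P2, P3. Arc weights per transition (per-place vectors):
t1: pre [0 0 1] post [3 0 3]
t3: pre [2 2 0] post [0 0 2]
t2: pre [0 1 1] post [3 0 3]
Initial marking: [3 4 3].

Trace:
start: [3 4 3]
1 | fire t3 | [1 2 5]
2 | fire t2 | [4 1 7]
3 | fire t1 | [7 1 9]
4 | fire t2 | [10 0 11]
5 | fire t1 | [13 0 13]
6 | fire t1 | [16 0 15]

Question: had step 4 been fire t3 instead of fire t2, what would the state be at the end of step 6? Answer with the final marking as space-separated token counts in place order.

(re-executing from step 4 with the substitution; state before step 4: [7 1 9])
4 | fire t3 | [7 1 9]
5 | fire t1 | [10 1 11]
6 | fire t1 | [13 1 13]

13 1 13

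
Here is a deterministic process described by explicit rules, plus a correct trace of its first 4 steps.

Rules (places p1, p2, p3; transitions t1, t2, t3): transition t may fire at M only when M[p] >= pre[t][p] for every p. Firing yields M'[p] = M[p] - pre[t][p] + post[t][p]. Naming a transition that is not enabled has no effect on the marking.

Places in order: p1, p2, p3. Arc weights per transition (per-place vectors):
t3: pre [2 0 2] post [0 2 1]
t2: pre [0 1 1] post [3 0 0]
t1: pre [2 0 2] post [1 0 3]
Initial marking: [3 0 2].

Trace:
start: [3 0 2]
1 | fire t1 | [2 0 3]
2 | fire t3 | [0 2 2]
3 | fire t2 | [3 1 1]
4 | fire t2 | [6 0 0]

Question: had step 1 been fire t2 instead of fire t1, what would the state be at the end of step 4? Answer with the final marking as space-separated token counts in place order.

4 1 0

(re-executing from step 1 with the substitution; state before step 1: [3 0 2])
1 | fire t2 | [3 0 2]
2 | fire t3 | [1 2 1]
3 | fire t2 | [4 1 0]
4 | fire t2 | [4 1 0]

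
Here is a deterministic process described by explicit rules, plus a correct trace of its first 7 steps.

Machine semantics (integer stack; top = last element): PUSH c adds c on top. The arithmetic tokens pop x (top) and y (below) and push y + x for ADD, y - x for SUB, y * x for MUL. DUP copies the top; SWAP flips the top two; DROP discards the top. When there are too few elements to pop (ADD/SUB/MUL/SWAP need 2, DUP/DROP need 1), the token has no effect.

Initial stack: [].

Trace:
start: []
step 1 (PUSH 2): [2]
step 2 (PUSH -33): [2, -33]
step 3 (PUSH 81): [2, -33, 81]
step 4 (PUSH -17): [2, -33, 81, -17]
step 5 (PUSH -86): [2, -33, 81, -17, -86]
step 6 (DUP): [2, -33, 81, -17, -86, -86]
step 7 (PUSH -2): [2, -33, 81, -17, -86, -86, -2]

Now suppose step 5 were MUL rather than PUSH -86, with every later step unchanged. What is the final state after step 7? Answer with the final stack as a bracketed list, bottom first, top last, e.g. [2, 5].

(re-executing from step 5 with the substitution; state before step 5: [2, -33, 81, -17])
step 5 (MUL): [2, -33, -1377]
step 6 (DUP): [2, -33, -1377, -1377]
step 7 (PUSH -2): [2, -33, -1377, -1377, -2]

[2, -33, -1377, -1377, -2]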